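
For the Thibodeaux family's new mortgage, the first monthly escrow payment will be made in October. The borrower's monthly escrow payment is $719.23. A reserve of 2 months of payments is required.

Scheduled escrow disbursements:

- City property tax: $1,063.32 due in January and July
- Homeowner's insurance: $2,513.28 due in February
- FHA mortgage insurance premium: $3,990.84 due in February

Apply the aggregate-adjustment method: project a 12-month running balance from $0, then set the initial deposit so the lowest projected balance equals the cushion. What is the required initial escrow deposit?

$5,409.75

Cushion = 2 × $719.23 = $1,438.46
Trial balance (start $0, +$719.23 each month, − disbursements):
  Oct: +$719.23 → $719.23
  Nov: +$719.23 → $1,438.46
  Dec: +$719.23 → $2,157.69
  Jan: +$719.23 − $1,063.32 → $1,813.60
  Feb: +$719.23 − $6,504.12 → -$3,971.29
  Mar: +$719.23 → -$3,252.06
  Apr: +$719.23 → -$2,532.83
  May: +$719.23 → -$1,813.60
  Jun: +$719.23 → -$1,094.37
  Jul: +$719.23 − $1,063.32 → -$1,438.46
  Aug: +$719.23 → -$719.23
  Sep: +$719.23 → $0.00
Lowest trial balance = -$3,971.29 (Feb)
Initial deposit = cushion − low point = $1,438.46 − (-$3,971.29) = $5,409.75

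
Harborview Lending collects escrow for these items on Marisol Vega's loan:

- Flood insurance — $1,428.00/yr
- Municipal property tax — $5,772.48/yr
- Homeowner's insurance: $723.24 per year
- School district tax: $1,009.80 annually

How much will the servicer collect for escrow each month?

$744.46

Flood insurance = $1,428.00/yr
Municipal property tax = $5,772.48/yr
Homeowner's insurance = $723.24/yr
School district tax = $1,009.80/yr
Combined annual = $1,428.00 + $5,772.48 + $723.24 + $1,009.80 = $8,933.52
Base monthly escrow = $8,933.52 ÷ 12 = $744.46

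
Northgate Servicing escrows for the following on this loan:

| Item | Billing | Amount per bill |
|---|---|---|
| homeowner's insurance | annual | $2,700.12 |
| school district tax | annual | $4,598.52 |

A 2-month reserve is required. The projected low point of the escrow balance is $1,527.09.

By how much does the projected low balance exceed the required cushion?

$310.65

Homeowner's insurance: $2,700.12 per year
School district tax: $4,598.52 per year
Total per year = $2,700.12 + $4,598.52 = $7,298.64
Monthly escrow = $7,298.64 / 12 = $608.22
Cushion = 2 × $608.22 = $1,216.44
Surplus = $1,527.09 − $1,216.44 = $310.65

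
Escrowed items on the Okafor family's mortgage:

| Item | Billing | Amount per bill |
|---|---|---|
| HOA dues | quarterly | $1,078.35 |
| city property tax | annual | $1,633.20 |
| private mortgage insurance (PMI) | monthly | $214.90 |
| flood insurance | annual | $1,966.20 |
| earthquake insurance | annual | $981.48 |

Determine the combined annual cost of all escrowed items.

HOA dues — $1,078.35 × 4 = $4,313.40 per year
City property tax — $1,633.20 per year
Private mortgage insurance (PMI) — $214.90 × 12 = $2,578.80 per year
Flood insurance — $1,966.20 per year
Earthquake insurance — $981.48 per year
Yearly total = $4,313.40 + $1,633.20 + $2,578.80 + $1,966.20 + $981.48 = $11,473.08

$11,473.08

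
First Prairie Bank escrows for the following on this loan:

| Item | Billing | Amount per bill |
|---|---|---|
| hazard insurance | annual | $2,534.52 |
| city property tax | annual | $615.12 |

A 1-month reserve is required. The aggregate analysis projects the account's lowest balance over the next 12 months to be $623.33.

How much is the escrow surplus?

$360.86

Hazard insurance = $2,534.52/yr
City property tax = $615.12/yr
Total per year = $2,534.52 + $615.12 = $3,149.64
Per month = $3,149.64 / 12 = $262.47
Required reserve = 1 × $262.47 = $262.47
Excess over cushion: $623.33 − $262.47 = $360.86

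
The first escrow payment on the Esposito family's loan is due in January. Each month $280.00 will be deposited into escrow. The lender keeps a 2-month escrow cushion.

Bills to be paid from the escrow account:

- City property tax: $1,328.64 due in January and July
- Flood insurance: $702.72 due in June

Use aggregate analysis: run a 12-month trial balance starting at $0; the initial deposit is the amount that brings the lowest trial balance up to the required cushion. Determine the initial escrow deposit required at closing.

$1,960.00

Cushion = 2 × $280.00 = $560.00
Trial balance (start $0, +$280.00 each month, − disbursements):
  Jan: +$280.00 − $1,328.64 → -$1,048.64
  Feb: +$280.00 → -$768.64
  Mar: +$280.00 → -$488.64
  Apr: +$280.00 → -$208.64
  May: +$280.00 → $71.36
  Jun: +$280.00 − $702.72 → -$351.36
  Jul: +$280.00 − $1,328.64 → -$1,400.00
  Aug: +$280.00 → -$1,120.00
  Sep: +$280.00 → -$840.00
  Oct: +$280.00 → -$560.00
  Nov: +$280.00 → -$280.00
  Dec: +$280.00 → $0.00
Lowest trial balance = -$1,400.00 (Jul)
Initial deposit = cushion − low point = $560.00 − (-$1,400.00) = $1,960.00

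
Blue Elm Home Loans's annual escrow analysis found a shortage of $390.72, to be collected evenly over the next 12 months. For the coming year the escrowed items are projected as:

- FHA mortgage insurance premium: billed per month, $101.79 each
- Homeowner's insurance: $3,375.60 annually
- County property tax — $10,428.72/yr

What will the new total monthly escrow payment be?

FHA mortgage insurance premium = $101.79 × 12 = $1,221.48
Homeowner's insurance = $3,375.60
County property tax = $10,428.72
Total per year = $1,221.48 + $3,375.60 + $10,428.72 = $15,025.80
Per month = $15,025.80 / 12 = $1,252.15
Shortage spread = $390.72 ÷ 12 = $32.56/mo
Adjusted monthly = $1,252.15 + $32.56 = $1,284.71

$1,284.71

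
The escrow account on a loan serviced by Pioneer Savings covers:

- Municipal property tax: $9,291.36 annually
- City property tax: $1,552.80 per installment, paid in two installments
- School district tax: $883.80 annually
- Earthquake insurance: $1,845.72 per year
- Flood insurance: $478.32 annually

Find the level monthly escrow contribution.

$1,300.40

Municipal property tax — $9,291.36/yr
City property tax — $1,552.80 × 2 = $3,105.60/yr
School district tax — $883.80/yr
Earthquake insurance — $1,845.72/yr
Flood insurance — $478.32/yr
Total per year = $15,604.80
Per month = $15,604.80 / 12 = $1,300.40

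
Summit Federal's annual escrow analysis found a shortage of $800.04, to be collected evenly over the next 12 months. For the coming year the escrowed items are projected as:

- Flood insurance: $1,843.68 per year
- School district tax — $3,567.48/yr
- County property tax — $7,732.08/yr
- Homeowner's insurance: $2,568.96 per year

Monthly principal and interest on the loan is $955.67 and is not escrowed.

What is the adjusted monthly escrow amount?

$1,376.02

Flood insurance = $1,843.68 per year
School district tax = $3,567.48 per year
County property tax = $7,732.08 per year
Homeowner's insurance = $2,568.96 per year
Total per year = $15,712.20
Per month = $15,712.20 / 12 = $1,309.35
Monthly shortage recovery: $800.04 / 12 = $66.67
Adjusted monthly = $1,309.35 + $66.67 = $1,376.02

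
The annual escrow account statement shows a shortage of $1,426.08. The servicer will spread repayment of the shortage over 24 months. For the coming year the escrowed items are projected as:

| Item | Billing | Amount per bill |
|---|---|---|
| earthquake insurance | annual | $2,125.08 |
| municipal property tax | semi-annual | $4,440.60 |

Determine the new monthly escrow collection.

Earthquake insurance = $2,125.08
Municipal property tax = $4,440.60 × 2 = $8,881.20
Total per year = $2,125.08 + $8,881.20 = $11,006.28
Per month = $11,006.28 / 12 = $917.19
Monthly shortage recovery: $1,426.08 / 24 = $59.42
New monthly escrow = $917.19 + $59.42 = $976.61

$976.61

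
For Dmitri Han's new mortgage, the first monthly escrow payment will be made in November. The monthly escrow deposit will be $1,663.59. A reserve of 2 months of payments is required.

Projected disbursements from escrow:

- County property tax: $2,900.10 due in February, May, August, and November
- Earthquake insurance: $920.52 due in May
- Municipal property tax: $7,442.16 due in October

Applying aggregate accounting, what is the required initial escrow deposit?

$4,563.69

Cushion = 2 × $1,663.59 = $3,327.18
Trial balance (start $0, +$1,663.59 each month, − disbursements):
  Nov: +$1,663.59 − $2,900.10 → -$1,236.51
  Dec: +$1,663.59 → $427.08
  Jan: +$1,663.59 → $2,090.67
  Feb: +$1,663.59 − $2,900.10 → $854.16
  Mar: +$1,663.59 → $2,517.75
  Apr: +$1,663.59 → $4,181.34
  May: +$1,663.59 − $3,820.62 → $2,024.31
  Jun: +$1,663.59 → $3,687.90
  Jul: +$1,663.59 → $5,351.49
  Aug: +$1,663.59 − $2,900.10 → $4,114.98
  Sep: +$1,663.59 → $5,778.57
  Oct: +$1,663.59 − $7,442.16 → $0.00
Lowest trial balance = -$1,236.51 (Nov)
Initial deposit = cushion − low point = $3,327.18 − (-$1,236.51) = $4,563.69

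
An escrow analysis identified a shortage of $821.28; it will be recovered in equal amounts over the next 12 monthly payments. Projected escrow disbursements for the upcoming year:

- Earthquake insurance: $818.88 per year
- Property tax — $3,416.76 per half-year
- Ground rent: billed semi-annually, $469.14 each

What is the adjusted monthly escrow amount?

Earthquake insurance = $818.88/yr
Property tax = $3,416.76 × 2 = $6,833.52/yr
Ground rent = $469.14 × 2 = $938.28/yr
Yearly total = $8,590.68
Monthly = $8,590.68 / 12 = $715.89
Monthly shortage recovery: $821.28 ÷ 12 = $68.44
New monthly escrow = $715.89 + $68.44 = $784.33

$784.33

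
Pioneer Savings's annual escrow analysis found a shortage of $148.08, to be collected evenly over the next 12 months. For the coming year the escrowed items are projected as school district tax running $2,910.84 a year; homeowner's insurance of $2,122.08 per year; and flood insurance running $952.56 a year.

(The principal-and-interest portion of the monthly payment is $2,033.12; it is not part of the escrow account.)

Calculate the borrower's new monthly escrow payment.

School district tax: $2,910.84 per year
Homeowner's insurance: $2,122.08 per year
Flood insurance: $952.56 per year
Annual escrow total = $5,985.48
Monthly escrow = $5,985.48 ÷ 12 = $498.79
Shortage per month = $148.08 ÷ 12 = $12.34
Adjusted monthly = $498.79 + $12.34 = $511.13

$511.13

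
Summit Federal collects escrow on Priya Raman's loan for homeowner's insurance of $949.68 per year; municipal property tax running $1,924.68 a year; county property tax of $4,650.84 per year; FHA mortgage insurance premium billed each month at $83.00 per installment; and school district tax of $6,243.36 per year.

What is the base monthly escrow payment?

Homeowner's insurance = $949.68
Municipal property tax = $1,924.68
County property tax = $4,650.84
FHA mortgage insurance premium = $83.00 × 12 = $996.00
School district tax = $6,243.36
Yearly total = $14,764.56
Per month = $14,764.56 / 12 = $1,230.38

$1,230.38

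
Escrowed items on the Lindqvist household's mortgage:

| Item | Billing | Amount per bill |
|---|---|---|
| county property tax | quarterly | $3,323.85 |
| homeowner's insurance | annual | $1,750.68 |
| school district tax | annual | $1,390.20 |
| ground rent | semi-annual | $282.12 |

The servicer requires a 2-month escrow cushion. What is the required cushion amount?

$2,833.42

County property tax = $3,323.85 × 4 = $13,295.40
Homeowner's insurance = $1,750.68
School district tax = $1,390.20
Ground rent = $282.12 × 2 = $564.24
Annual escrow total = $17,000.52
Per month = $17,000.52 / 12 = $1,416.71
Required cushion = 2 × $1,416.71 = $2,833.42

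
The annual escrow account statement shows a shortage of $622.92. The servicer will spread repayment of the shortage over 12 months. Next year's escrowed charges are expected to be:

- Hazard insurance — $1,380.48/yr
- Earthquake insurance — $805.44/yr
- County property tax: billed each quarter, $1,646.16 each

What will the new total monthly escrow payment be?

$782.79

Hazard insurance = $1,380.48 per year
Earthquake insurance = $805.44 per year
County property tax = $1,646.16 × 4 = $6,584.64 per year
Total annual escrow = $1,380.48 + $805.44 + $6,584.64 = $8,770.56
Per month = $8,770.56 / 12 = $730.88
Shortage per month = $622.92 / 12 = $51.91
Adjusted monthly = $730.88 + $51.91 = $782.79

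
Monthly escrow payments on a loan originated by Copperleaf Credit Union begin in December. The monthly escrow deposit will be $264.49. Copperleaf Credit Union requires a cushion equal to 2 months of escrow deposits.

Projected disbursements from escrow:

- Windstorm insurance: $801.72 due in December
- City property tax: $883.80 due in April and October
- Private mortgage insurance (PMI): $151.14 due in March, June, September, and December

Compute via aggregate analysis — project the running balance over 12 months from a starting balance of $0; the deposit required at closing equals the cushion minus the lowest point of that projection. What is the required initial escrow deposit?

Cushion = 2 × $264.49 = $528.98
Trial balance (start $0, +$264.49 each month, − disbursements):
  Dec: +$264.49 − $952.86 → -$688.37
  Jan: +$264.49 → -$423.88
  Feb: +$264.49 → -$159.39
  Mar: +$264.49 − $151.14 → -$46.04
  Apr: +$264.49 − $883.80 → -$665.35
  May: +$264.49 → -$400.86
  Jun: +$264.49 − $151.14 → -$287.51
  Jul: +$264.49 → -$23.02
  Aug: +$264.49 → $241.47
  Sep: +$264.49 − $151.14 → $354.82
  Oct: +$264.49 − $883.80 → -$264.49
  Nov: +$264.49 → $0.00
Lowest trial balance = -$688.37 (Dec)
Initial deposit = cushion − low point = $528.98 − (-$688.37) = $1,217.35

$1,217.35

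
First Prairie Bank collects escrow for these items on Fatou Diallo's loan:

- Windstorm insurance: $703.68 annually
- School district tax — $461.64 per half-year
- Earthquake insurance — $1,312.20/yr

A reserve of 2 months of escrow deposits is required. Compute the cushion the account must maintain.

Windstorm insurance = $703.68
School district tax = $461.64 × 2 = $923.28
Earthquake insurance = $1,312.20
Total per year = $2,939.16
Per month = $2,939.16 ÷ 12 = $244.93
Required cushion = 2 × $244.93 = $489.86

$489.86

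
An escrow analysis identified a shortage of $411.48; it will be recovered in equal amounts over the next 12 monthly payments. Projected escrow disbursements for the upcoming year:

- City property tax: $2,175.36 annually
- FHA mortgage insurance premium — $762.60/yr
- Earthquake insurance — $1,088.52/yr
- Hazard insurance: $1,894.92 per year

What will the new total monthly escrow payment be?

$527.74

City property tax — $2,175.36 annually
FHA mortgage insurance premium — $762.60 annually
Earthquake insurance — $1,088.52 annually
Hazard insurance — $1,894.92 annually
Annual escrow total = $2,175.36 + $762.60 + $1,088.52 + $1,894.92 = $5,921.40
Per month = $5,921.40 / 12 = $493.45
Shortage spread = $411.48 ÷ 12 = $34.29/mo
New monthly escrow = $493.45 + $34.29 = $527.74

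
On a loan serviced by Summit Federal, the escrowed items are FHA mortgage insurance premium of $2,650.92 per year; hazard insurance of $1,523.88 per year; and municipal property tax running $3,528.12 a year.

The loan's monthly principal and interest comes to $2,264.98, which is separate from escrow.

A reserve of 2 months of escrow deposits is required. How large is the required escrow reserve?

$1,283.82

FHA mortgage insurance premium: $2,650.92 annually
Hazard insurance: $1,523.88 annually
Municipal property tax: $3,528.12 annually
Yearly total = $2,650.92 + $1,523.88 + $3,528.12 = $7,702.92
Base monthly escrow = $7,702.92 / 12 = $641.91
Cushion = 2 × $641.91 = $1,283.82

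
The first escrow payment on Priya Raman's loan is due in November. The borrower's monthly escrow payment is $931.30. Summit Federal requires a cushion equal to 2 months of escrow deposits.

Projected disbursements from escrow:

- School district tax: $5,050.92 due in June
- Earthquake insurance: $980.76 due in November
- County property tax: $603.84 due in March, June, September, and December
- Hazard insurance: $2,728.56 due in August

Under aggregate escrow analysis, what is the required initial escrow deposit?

$3,121.36

Cushion = 2 × $931.30 = $1,862.60
Trial balance (start $0, +$931.30 each month, − disbursements):
  Nov: +$931.30 − $980.76 → -$49.46
  Dec: +$931.30 − $603.84 → $278.00
  Jan: +$931.30 → $1,209.30
  Feb: +$931.30 → $2,140.60
  Mar: +$931.30 − $603.84 → $2,468.06
  Apr: +$931.30 → $3,399.36
  May: +$931.30 → $4,330.66
  Jun: +$931.30 − $5,654.76 → -$392.80
  Jul: +$931.30 → $538.50
  Aug: +$931.30 − $2,728.56 → -$1,258.76
  Sep: +$931.30 − $603.84 → -$931.30
  Oct: +$931.30 → $0.00
Lowest trial balance = -$1,258.76 (Aug)
Initial deposit = cushion − low point = $1,862.60 − (-$1,258.76) = $3,121.36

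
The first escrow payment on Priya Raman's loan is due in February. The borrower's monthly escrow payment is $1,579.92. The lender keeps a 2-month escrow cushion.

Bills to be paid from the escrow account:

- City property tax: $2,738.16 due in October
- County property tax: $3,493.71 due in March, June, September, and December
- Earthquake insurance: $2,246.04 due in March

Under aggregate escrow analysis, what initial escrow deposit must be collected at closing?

$5,739.75

Cushion = 2 × $1,579.92 = $3,159.84
Trial balance (start $0, +$1,579.92 each month, − disbursements):
  Feb: +$1,579.92 → $1,579.92
  Mar: +$1,579.92 − $5,739.75 → -$2,579.91
  Apr: +$1,579.92 → -$999.99
  May: +$1,579.92 → $579.93
  Jun: +$1,579.92 − $3,493.71 → -$1,333.86
  Jul: +$1,579.92 → $246.06
  Aug: +$1,579.92 → $1,825.98
  Sep: +$1,579.92 − $3,493.71 → -$87.81
  Oct: +$1,579.92 − $2,738.16 → -$1,246.05
  Nov: +$1,579.92 → $333.87
  Dec: +$1,579.92 − $3,493.71 → -$1,579.92
  Jan: +$1,579.92 → $0.00
Lowest trial balance = -$2,579.91 (Mar)
Initial deposit = cushion − low point = $3,159.84 − (-$2,579.91) = $5,739.75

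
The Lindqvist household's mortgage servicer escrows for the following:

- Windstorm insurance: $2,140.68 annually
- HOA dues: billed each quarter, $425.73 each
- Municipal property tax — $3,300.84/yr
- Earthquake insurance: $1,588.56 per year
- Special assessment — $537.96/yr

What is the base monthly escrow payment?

$772.58

Windstorm insurance = $2,140.68 annually
HOA dues = $425.73 × 4 = $1,702.92 annually
Municipal property tax = $3,300.84 annually
Earthquake insurance = $1,588.56 annually
Special assessment = $537.96 annually
Annual escrow total = $9,270.96
Base monthly escrow = $9,270.96 ÷ 12 = $772.58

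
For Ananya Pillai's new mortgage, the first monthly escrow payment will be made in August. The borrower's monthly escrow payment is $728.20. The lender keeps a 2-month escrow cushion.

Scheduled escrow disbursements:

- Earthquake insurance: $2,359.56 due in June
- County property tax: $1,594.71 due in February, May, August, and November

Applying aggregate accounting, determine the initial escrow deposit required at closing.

$2,322.91

Cushion = 2 × $728.20 = $1,456.40
Trial balance (start $0, +$728.20 each month, − disbursements):
  Aug: +$728.20 − $1,594.71 → -$866.51
  Sep: +$728.20 → -$138.31
  Oct: +$728.20 → $589.89
  Nov: +$728.20 − $1,594.71 → -$276.62
  Dec: +$728.20 → $451.58
  Jan: +$728.20 → $1,179.78
  Feb: +$728.20 − $1,594.71 → $313.27
  Mar: +$728.20 → $1,041.47
  Apr: +$728.20 → $1,769.67
  May: +$728.20 − $1,594.71 → $903.16
  Jun: +$728.20 − $2,359.56 → -$728.20
  Jul: +$728.20 → $0.00
Lowest trial balance = -$866.51 (Aug)
Initial deposit = cushion − low point = $1,456.40 − (-$866.51) = $2,322.91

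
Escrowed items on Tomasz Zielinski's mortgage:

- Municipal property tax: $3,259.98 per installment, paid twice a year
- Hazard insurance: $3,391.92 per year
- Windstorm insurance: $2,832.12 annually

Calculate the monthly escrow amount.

Municipal property tax = $3,259.98 × 2 = $6,519.96/yr
Hazard insurance = $3,391.92/yr
Windstorm insurance = $2,832.12/yr
Total per year = $6,519.96 + $3,391.92 + $2,832.12 = $12,744.00
Per month = $12,744.00 ÷ 12 = $1,062.00

$1,062.00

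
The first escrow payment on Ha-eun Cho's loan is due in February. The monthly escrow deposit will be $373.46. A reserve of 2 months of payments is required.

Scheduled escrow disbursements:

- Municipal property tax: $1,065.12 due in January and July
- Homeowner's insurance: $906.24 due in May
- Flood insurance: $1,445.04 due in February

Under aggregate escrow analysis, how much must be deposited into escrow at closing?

$1,922.56

Cushion = 2 × $373.46 = $746.92
Trial balance (start $0, +$373.46 each month, − disbursements):
  Feb: +$373.46 − $1,445.04 → -$1,071.58
  Mar: +$373.46 → -$698.12
  Apr: +$373.46 → -$324.66
  May: +$373.46 − $906.24 → -$857.44
  Jun: +$373.46 → -$483.98
  Jul: +$373.46 − $1,065.12 → -$1,175.64
  Aug: +$373.46 → -$802.18
  Sep: +$373.46 → -$428.72
  Oct: +$373.46 → -$55.26
  Nov: +$373.46 → $318.20
  Dec: +$373.46 → $691.66
  Jan: +$373.46 − $1,065.12 → $0.00
Lowest trial balance = -$1,175.64 (Jul)
Initial deposit = cushion − low point = $746.92 − (-$1,175.64) = $1,922.56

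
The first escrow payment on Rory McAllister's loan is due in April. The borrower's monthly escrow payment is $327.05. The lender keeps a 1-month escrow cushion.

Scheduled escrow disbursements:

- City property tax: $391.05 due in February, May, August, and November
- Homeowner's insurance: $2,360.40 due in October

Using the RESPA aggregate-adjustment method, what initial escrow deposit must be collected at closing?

Cushion = 1 × $327.05 = $327.05
Trial balance (start $0, +$327.05 each month, − disbursements):
  Apr: +$327.05 → $327.05
  May: +$327.05 − $391.05 → $263.05
  Jun: +$327.05 → $590.10
  Jul: +$327.05 → $917.15
  Aug: +$327.05 − $391.05 → $853.15
  Sep: +$327.05 → $1,180.20
  Oct: +$327.05 − $2,360.40 → -$853.15
  Nov: +$327.05 − $391.05 → -$917.15
  Dec: +$327.05 → -$590.10
  Jan: +$327.05 → -$263.05
  Feb: +$327.05 − $391.05 → -$327.05
  Mar: +$327.05 → $0.00
Lowest trial balance = -$917.15 (Nov)
Initial deposit = cushion − low point = $327.05 − (-$917.15) = $1,244.20

$1,244.20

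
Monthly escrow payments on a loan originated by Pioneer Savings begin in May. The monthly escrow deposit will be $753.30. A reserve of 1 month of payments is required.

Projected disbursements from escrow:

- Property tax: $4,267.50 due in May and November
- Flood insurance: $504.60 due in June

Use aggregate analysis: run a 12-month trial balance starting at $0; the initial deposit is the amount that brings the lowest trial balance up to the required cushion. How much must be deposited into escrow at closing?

$4,519.80

Cushion = 1 × $753.30 = $753.30
Trial balance (start $0, +$753.30 each month, − disbursements):
  May: +$753.30 − $4,267.50 → -$3,514.20
  Jun: +$753.30 − $504.60 → -$3,265.50
  Jul: +$753.30 → -$2,512.20
  Aug: +$753.30 → -$1,758.90
  Sep: +$753.30 → -$1,005.60
  Oct: +$753.30 → -$252.30
  Nov: +$753.30 − $4,267.50 → -$3,766.50
  Dec: +$753.30 → -$3,013.20
  Jan: +$753.30 → -$2,259.90
  Feb: +$753.30 → -$1,506.60
  Mar: +$753.30 → -$753.30
  Apr: +$753.30 → $0.00
Lowest trial balance = -$3,766.50 (Nov)
Initial deposit = cushion − low point = $753.30 − (-$3,766.50) = $4,519.80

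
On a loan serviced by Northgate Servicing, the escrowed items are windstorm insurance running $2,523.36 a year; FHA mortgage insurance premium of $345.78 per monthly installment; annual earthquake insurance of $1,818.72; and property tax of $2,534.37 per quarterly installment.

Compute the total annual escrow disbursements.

Windstorm insurance — $2,523.36
FHA mortgage insurance premium — $345.78 × 12 = $4,149.36
Earthquake insurance — $1,818.72
Property tax — $2,534.37 × 4 = $10,137.48
Combined annual = $2,523.36 + $4,149.36 + $1,818.72 + $10,137.48 = $18,628.92

$18,628.92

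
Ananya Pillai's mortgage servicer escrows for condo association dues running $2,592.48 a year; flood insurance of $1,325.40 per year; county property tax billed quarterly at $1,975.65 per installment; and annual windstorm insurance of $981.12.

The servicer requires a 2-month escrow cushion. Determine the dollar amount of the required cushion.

$2,133.60

Condo association dues: $2,592.48 per year
Flood insurance: $1,325.40 per year
County property tax: $1,975.65 × 4 = $7,902.60 per year
Windstorm insurance: $981.12 per year
Combined annual = $2,592.48 + $1,325.40 + $7,902.60 + $981.12 = $12,801.60
Base monthly escrow = $12,801.60 ÷ 12 = $1,066.80
Reserve = 2 × $1,066.80 = $2,133.60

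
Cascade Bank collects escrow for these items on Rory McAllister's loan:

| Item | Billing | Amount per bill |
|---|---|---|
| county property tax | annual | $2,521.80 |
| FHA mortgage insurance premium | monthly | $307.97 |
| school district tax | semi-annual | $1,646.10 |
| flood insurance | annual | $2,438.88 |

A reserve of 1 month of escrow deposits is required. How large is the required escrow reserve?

County property tax — $2,521.80 per year
FHA mortgage insurance premium — $307.97 × 12 = $3,695.64 per year
School district tax — $1,646.10 × 2 = $3,292.20 per year
Flood insurance — $2,438.88 per year
Yearly total = $11,948.52
Base monthly escrow = $11,948.52 ÷ 12 = $995.71
Cushion = 1 × $995.71 = $995.71

$995.71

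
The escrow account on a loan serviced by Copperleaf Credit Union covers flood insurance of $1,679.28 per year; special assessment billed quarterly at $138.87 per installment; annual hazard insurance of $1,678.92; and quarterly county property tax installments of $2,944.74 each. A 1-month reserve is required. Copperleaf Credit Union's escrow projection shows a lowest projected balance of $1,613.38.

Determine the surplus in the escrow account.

$305.66

Flood insurance = $1,679.28
Special assessment = $138.87 × 4 = $555.48
Hazard insurance = $1,678.92
County property tax = $2,944.74 × 4 = $11,778.96
Combined annual = $15,692.64
Monthly = $15,692.64 ÷ 12 = $1,307.72
Required reserve = 1 × $1,307.72 = $1,307.72
Surplus = $1,613.38 − $1,307.72 = $305.66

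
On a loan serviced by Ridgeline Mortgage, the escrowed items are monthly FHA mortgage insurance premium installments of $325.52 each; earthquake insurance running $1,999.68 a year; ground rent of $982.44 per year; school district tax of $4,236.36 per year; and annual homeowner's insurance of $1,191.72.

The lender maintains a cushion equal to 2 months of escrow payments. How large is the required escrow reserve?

$2,052.74

FHA mortgage insurance premium: $325.52 × 12 = $3,906.24
Earthquake insurance: $1,999.68
Ground rent: $982.44
School district tax: $4,236.36
Homeowner's insurance: $1,191.72
Annual escrow total = $3,906.24 + $1,999.68 + $982.44 + $4,236.36 + $1,191.72 = $12,316.44
Monthly = $12,316.44 / 12 = $1,026.37
Required cushion = 2 × $1,026.37 = $2,052.74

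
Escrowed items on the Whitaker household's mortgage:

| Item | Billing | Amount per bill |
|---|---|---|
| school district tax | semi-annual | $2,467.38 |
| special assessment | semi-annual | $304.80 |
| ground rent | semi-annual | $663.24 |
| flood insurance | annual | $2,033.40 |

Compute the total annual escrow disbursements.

School district tax — $2,467.38 × 2 = $4,934.76/yr
Special assessment — $304.80 × 2 = $609.60/yr
Ground rent — $663.24 × 2 = $1,326.48/yr
Flood insurance — $2,033.40/yr
Combined annual = $8,904.24

$8,904.24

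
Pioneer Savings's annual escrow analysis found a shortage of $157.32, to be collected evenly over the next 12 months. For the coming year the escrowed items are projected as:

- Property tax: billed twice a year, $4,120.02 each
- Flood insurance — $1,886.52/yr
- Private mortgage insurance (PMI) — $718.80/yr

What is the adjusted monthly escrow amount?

Property tax = $4,120.02 × 2 = $8,240.04/yr
Flood insurance = $1,886.52/yr
Private mortgage insurance (PMI) = $718.80/yr
Total per year = $8,240.04 + $1,886.52 + $718.80 = $10,845.36
Monthly escrow = $10,845.36 ÷ 12 = $903.78
Shortage spread = $157.32 ÷ 12 = $13.11/mo
New monthly escrow = $903.78 + $13.11 = $916.89

$916.89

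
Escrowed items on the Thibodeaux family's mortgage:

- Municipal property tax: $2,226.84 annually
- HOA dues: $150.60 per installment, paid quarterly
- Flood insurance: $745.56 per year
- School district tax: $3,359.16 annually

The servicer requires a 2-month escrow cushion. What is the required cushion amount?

Municipal property tax — $2,226.84/yr
HOA dues — $150.60 × 4 = $602.40/yr
Flood insurance — $745.56/yr
School district tax — $3,359.16/yr
Total annual escrow = $2,226.84 + $602.40 + $745.56 + $3,359.16 = $6,933.96
Monthly = $6,933.96 / 12 = $577.83
Required cushion = 2 × $577.83 = $1,155.66

$1,155.66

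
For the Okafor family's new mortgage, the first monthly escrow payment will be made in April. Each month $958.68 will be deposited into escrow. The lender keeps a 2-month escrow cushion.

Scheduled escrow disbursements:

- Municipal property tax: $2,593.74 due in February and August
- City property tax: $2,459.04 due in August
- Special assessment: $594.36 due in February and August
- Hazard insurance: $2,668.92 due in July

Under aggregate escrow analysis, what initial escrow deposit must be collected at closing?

$5,440.02

Cushion = 2 × $958.68 = $1,917.36
Trial balance (start $0, +$958.68 each month, − disbursements):
  Apr: +$958.68 → $958.68
  May: +$958.68 → $1,917.36
  Jun: +$958.68 → $2,876.04
  Jul: +$958.68 − $2,668.92 → $1,165.80
  Aug: +$958.68 − $5,647.14 → -$3,522.66
  Sep: +$958.68 → -$2,563.98
  Oct: +$958.68 → -$1,605.30
  Nov: +$958.68 → -$646.62
  Dec: +$958.68 → $312.06
  Jan: +$958.68 → $1,270.74
  Feb: +$958.68 − $3,188.10 → -$958.68
  Mar: +$958.68 → $0.00
Lowest trial balance = -$3,522.66 (Aug)
Initial deposit = cushion − low point = $1,917.36 − (-$3,522.66) = $5,440.02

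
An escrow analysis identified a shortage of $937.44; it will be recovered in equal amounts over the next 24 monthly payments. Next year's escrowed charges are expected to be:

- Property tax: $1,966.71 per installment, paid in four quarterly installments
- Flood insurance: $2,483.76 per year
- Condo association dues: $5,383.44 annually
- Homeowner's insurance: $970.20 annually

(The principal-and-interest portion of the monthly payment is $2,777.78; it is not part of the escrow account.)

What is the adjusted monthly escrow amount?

$1,431.08

Property tax — $1,966.71 × 4 = $7,866.84/yr
Flood insurance — $2,483.76/yr
Condo association dues — $5,383.44/yr
Homeowner's insurance — $970.20/yr
Yearly total = $16,704.24
Monthly escrow = $16,704.24 / 12 = $1,392.02
Shortage per month = $937.44 ÷ 24 = $39.06
New monthly escrow = $1,392.02 + $39.06 = $1,431.08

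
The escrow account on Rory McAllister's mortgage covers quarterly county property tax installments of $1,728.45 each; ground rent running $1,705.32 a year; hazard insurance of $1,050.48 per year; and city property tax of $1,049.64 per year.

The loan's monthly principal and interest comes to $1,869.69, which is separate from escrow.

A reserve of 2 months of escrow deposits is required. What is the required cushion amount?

$1,786.54

County property tax = $1,728.45 × 4 = $6,913.80 per year
Ground rent = $1,705.32 per year
Hazard insurance = $1,050.48 per year
City property tax = $1,049.64 per year
Total per year = $10,719.24
Monthly escrow = $10,719.24 ÷ 12 = $893.27
Reserve = 2 × $893.27 = $1,786.54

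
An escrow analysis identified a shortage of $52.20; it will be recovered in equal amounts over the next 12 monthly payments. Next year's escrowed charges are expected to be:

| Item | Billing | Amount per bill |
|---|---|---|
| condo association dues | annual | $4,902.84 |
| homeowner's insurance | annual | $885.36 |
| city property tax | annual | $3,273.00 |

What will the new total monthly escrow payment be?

$759.45

Condo association dues — $4,902.84
Homeowner's insurance — $885.36
City property tax — $3,273.00
Combined annual = $4,902.84 + $885.36 + $3,273.00 = $9,061.20
Base monthly escrow = $9,061.20 / 12 = $755.10
Shortage per month = $52.20 / 12 = $4.35
Adjusted monthly = $755.10 + $4.35 = $759.45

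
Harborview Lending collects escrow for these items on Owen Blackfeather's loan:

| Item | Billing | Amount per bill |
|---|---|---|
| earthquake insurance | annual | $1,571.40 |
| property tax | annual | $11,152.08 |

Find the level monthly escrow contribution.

$1,060.29

Earthquake insurance: $1,571.40
Property tax: $11,152.08
Annual escrow total = $1,571.40 + $11,152.08 = $12,723.48
Base monthly escrow = $12,723.48 / 12 = $1,060.29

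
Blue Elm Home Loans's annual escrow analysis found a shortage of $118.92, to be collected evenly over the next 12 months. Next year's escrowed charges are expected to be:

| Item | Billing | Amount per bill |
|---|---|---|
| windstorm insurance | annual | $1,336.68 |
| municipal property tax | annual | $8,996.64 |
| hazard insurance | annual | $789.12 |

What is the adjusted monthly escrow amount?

$936.78

Windstorm insurance: $1,336.68 annually
Municipal property tax: $8,996.64 annually
Hazard insurance: $789.12 annually
Total annual escrow = $1,336.68 + $8,996.64 + $789.12 = $11,122.44
Monthly escrow = $11,122.44 / 12 = $926.87
Shortage spread = $118.92 ÷ 12 = $9.91/mo
New monthly escrow = $926.87 + $9.91 = $936.78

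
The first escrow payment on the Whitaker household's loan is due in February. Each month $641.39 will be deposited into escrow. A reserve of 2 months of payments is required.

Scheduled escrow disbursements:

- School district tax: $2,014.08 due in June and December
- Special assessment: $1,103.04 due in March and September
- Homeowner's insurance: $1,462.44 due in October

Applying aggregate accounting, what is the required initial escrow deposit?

$1,924.17

Cushion = 2 × $641.39 = $1,282.78
Trial balance (start $0, +$641.39 each month, − disbursements):
  Feb: +$641.39 → $641.39
  Mar: +$641.39 − $1,103.04 → $179.74
  Apr: +$641.39 → $821.13
  May: +$641.39 → $1,462.52
  Jun: +$641.39 − $2,014.08 → $89.83
  Jul: +$641.39 → $731.22
  Aug: +$641.39 → $1,372.61
  Sep: +$641.39 − $1,103.04 → $910.96
  Oct: +$641.39 − $1,462.44 → $89.91
  Nov: +$641.39 → $731.30
  Dec: +$641.39 − $2,014.08 → -$641.39
  Jan: +$641.39 → $0.00
Lowest trial balance = -$641.39 (Dec)
Initial deposit = cushion − low point = $1,282.78 − (-$641.39) = $1,924.17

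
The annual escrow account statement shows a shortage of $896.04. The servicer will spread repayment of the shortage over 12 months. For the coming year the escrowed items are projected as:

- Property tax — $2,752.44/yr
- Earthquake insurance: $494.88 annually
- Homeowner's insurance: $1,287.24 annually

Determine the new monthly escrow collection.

$452.55

Property tax — $2,752.44
Earthquake insurance — $494.88
Homeowner's insurance — $1,287.24
Annual escrow total = $2,752.44 + $494.88 + $1,287.24 = $4,534.56
Monthly escrow = $4,534.56 ÷ 12 = $377.88
Monthly shortage recovery: $896.04 / 12 = $74.67
Adjusted monthly = $377.88 + $74.67 = $452.55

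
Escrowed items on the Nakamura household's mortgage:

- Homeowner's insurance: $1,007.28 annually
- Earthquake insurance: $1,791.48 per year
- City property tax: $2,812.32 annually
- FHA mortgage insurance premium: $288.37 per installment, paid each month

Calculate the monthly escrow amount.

$755.96

Homeowner's insurance = $1,007.28/yr
Earthquake insurance = $1,791.48/yr
City property tax = $2,812.32/yr
FHA mortgage insurance premium = $288.37 × 12 = $3,460.44/yr
Yearly total = $1,007.28 + $1,791.48 + $2,812.32 + $3,460.44 = $9,071.52
Base monthly escrow = $9,071.52 / 12 = $755.96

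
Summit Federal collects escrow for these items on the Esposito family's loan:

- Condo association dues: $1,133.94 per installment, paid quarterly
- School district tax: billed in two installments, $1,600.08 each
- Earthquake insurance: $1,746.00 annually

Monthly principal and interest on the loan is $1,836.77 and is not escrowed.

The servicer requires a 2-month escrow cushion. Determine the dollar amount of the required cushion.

$1,580.32

Condo association dues = $1,133.94 × 4 = $4,535.76/yr
School district tax = $1,600.08 × 2 = $3,200.16/yr
Earthquake insurance = $1,746.00/yr
Total annual escrow = $9,481.92
Base monthly escrow = $9,481.92 / 12 = $790.16
Reserve = 2 × $790.16 = $1,580.32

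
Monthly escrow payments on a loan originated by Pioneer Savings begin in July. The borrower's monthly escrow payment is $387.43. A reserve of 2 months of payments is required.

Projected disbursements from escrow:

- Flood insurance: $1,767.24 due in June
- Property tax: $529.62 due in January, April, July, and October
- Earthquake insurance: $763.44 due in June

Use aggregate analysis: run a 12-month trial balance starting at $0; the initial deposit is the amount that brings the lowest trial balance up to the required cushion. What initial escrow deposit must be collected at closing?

$917.05

Cushion = 2 × $387.43 = $774.86
Trial balance (start $0, +$387.43 each month, − disbursements):
  Jul: +$387.43 − $529.62 → -$142.19
  Aug: +$387.43 → $245.24
  Sep: +$387.43 → $632.67
  Oct: +$387.43 − $529.62 → $490.48
  Nov: +$387.43 → $877.91
  Dec: +$387.43 → $1,265.34
  Jan: +$387.43 − $529.62 → $1,123.15
  Feb: +$387.43 → $1,510.58
  Mar: +$387.43 → $1,898.01
  Apr: +$387.43 − $529.62 → $1,755.82
  May: +$387.43 → $2,143.25
  Jun: +$387.43 − $2,530.68 → $0.00
Lowest trial balance = -$142.19 (Jul)
Initial deposit = cushion − low point = $774.86 − (-$142.19) = $917.05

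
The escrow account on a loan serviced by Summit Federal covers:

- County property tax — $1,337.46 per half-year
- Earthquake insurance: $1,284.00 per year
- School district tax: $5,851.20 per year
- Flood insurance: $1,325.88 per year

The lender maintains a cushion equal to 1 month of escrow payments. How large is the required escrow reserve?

County property tax: $1,337.46 × 2 = $2,674.92 annually
Earthquake insurance: $1,284.00 annually
School district tax: $5,851.20 annually
Flood insurance: $1,325.88 annually
Total per year = $2,674.92 + $1,284.00 + $5,851.20 + $1,325.88 = $11,136.00
Monthly escrow = $11,136.00 ÷ 12 = $928.00
Reserve = 1 × $928.00 = $928.00

$928.00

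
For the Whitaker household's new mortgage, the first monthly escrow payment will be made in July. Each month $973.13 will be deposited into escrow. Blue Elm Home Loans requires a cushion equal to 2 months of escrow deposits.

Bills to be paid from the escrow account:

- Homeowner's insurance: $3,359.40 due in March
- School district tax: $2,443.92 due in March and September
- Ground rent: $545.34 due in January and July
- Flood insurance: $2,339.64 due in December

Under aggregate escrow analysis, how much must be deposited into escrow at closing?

Cushion = 2 × $973.13 = $1,946.26
Trial balance (start $0, +$973.13 each month, − disbursements):
  Jul: +$973.13 − $545.34 → $427.79
  Aug: +$973.13 → $1,400.92
  Sep: +$973.13 − $2,443.92 → -$69.87
  Oct: +$973.13 → $903.26
  Nov: +$973.13 → $1,876.39
  Dec: +$973.13 − $2,339.64 → $509.88
  Jan: +$973.13 − $545.34 → $937.67
  Feb: +$973.13 → $1,910.80
  Mar: +$973.13 − $5,803.32 → -$2,919.39
  Apr: +$973.13 → -$1,946.26
  May: +$973.13 → -$973.13
  Jun: +$973.13 → $0.00
Lowest trial balance = -$2,919.39 (Mar)
Initial deposit = cushion − low point = $1,946.26 − (-$2,919.39) = $4,865.65

$4,865.65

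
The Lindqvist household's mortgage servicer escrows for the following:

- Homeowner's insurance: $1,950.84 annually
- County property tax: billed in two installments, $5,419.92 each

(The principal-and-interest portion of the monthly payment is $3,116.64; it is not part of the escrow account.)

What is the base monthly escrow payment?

$1,065.89

Homeowner's insurance = $1,950.84 annually
County property tax = $5,419.92 × 2 = $10,839.84 annually
Combined annual = $1,950.84 + $10,839.84 = $12,790.68
Monthly = $12,790.68 / 12 = $1,065.89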